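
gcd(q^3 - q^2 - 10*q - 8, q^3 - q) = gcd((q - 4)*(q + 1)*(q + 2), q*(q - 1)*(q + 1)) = q + 1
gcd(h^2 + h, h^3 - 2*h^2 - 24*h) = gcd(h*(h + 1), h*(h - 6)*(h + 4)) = h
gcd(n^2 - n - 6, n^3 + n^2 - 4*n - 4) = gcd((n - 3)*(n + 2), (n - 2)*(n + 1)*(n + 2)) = n + 2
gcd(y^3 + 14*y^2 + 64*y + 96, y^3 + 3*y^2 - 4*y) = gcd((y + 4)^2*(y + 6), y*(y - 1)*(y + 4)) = y + 4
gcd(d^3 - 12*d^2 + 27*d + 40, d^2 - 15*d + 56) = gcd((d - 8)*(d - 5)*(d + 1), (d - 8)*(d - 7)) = d - 8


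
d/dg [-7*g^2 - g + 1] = -14*g - 1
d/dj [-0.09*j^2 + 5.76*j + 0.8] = 5.76 - 0.18*j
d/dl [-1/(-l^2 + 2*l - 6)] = 2*(1 - l)/(l^2 - 2*l + 6)^2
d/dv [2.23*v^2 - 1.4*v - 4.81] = 4.46*v - 1.4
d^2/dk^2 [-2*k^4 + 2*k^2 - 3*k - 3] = 4 - 24*k^2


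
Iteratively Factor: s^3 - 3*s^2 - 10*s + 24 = (s - 2)*(s^2 - s - 12) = (s - 4)*(s - 2)*(s + 3)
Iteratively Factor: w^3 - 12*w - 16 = (w - 4)*(w^2 + 4*w + 4) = (w - 4)*(w + 2)*(w + 2)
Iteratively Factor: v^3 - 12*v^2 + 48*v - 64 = (v - 4)*(v^2 - 8*v + 16) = (v - 4)^2*(v - 4)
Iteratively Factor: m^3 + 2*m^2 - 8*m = (m - 2)*(m^2 + 4*m) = (m - 2)*(m + 4)*(m)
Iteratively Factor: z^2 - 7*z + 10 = (z - 5)*(z - 2)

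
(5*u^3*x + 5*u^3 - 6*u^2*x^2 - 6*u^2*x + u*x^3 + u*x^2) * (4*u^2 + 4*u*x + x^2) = 20*u^5*x + 20*u^5 - 4*u^4*x^2 - 4*u^4*x - 15*u^3*x^3 - 15*u^3*x^2 - 2*u^2*x^4 - 2*u^2*x^3 + u*x^5 + u*x^4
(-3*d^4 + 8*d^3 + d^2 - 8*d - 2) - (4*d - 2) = -3*d^4 + 8*d^3 + d^2 - 12*d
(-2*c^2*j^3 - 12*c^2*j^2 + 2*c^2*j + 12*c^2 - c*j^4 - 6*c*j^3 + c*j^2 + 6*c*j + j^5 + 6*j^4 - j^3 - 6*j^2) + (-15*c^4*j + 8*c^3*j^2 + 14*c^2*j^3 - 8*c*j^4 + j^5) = -15*c^4*j + 8*c^3*j^2 + 12*c^2*j^3 - 12*c^2*j^2 + 2*c^2*j + 12*c^2 - 9*c*j^4 - 6*c*j^3 + c*j^2 + 6*c*j + 2*j^5 + 6*j^4 - j^3 - 6*j^2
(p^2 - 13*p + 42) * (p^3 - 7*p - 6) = p^5 - 13*p^4 + 35*p^3 + 85*p^2 - 216*p - 252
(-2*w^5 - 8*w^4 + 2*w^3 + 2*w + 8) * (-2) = 4*w^5 + 16*w^4 - 4*w^3 - 4*w - 16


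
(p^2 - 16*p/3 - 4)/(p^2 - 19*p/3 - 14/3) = (p - 6)/(p - 7)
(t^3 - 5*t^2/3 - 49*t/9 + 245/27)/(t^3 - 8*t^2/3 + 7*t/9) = (9*t^2 + 6*t - 35)/(3*t*(3*t - 1))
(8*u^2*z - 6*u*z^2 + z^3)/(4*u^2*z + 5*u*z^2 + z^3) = (8*u^2 - 6*u*z + z^2)/(4*u^2 + 5*u*z + z^2)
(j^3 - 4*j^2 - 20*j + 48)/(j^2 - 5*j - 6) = (j^2 + 2*j - 8)/(j + 1)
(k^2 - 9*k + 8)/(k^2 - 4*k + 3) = (k - 8)/(k - 3)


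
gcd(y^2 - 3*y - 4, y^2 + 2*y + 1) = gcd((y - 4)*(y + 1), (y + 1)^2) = y + 1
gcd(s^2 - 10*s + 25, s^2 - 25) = s - 5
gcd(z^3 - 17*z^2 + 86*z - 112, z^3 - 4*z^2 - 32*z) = z - 8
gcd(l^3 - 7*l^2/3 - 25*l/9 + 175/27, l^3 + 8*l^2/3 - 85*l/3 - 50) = l + 5/3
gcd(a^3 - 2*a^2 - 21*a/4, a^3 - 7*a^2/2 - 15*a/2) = a^2 + 3*a/2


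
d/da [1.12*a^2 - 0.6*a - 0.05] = 2.24*a - 0.6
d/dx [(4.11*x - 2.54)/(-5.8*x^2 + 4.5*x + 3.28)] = (23.838*x^2 - 29.464*x + 24.9108)/(33.64*x^4 - 52.2*x^3 - 17.798*x^2 + 29.52*x + 10.7584)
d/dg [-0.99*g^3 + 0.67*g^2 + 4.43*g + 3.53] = -2.97*g^2 + 1.34*g + 4.43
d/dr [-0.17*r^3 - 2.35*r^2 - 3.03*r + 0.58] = -0.51*r^2 - 4.7*r - 3.03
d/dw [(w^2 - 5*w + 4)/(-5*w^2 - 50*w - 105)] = (-15*w^2 - 34*w + 145)/(5*(w^4 + 20*w^3 + 142*w^2 + 420*w + 441))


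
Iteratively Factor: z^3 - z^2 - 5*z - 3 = (z - 3)*(z^2 + 2*z + 1) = (z - 3)*(z + 1)*(z + 1)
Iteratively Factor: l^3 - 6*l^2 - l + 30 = (l - 3)*(l^2 - 3*l - 10) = (l - 5)*(l - 3)*(l + 2)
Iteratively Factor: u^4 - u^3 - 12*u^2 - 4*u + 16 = (u - 4)*(u^3 + 3*u^2 - 4) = (u - 4)*(u - 1)*(u^2 + 4*u + 4) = (u - 4)*(u - 1)*(u + 2)*(u + 2)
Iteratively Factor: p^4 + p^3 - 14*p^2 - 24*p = (p)*(p^3 + p^2 - 14*p - 24) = p*(p + 2)*(p^2 - p - 12) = p*(p - 4)*(p + 2)*(p + 3)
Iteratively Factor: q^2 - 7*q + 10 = (q - 5)*(q - 2)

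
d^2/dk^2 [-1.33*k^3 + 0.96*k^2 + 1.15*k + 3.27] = 1.92 - 7.98*k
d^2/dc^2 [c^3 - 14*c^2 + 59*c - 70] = 6*c - 28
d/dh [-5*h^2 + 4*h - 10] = 4 - 10*h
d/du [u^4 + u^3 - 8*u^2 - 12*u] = 4*u^3 + 3*u^2 - 16*u - 12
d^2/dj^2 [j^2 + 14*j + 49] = 2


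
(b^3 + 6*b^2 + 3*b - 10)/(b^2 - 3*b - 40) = (b^2 + b - 2)/(b - 8)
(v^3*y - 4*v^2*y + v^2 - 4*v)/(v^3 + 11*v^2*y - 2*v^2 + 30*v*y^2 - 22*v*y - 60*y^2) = v*(v^2*y - 4*v*y + v - 4)/(v^3 + 11*v^2*y - 2*v^2 + 30*v*y^2 - 22*v*y - 60*y^2)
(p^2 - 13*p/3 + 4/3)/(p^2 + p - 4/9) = 3*(p - 4)/(3*p + 4)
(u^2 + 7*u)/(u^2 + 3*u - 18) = u*(u + 7)/(u^2 + 3*u - 18)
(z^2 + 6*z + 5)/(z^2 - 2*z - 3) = (z + 5)/(z - 3)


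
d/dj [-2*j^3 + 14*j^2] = 2*j*(14 - 3*j)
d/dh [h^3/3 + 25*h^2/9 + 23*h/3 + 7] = h^2 + 50*h/9 + 23/3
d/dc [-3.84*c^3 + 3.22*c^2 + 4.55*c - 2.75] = -11.52*c^2 + 6.44*c + 4.55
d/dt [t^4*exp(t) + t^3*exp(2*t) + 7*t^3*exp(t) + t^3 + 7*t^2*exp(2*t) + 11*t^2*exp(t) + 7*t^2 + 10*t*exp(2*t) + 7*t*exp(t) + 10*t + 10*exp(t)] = t^4*exp(t) + 2*t^3*exp(2*t) + 11*t^3*exp(t) + 17*t^2*exp(2*t) + 32*t^2*exp(t) + 3*t^2 + 34*t*exp(2*t) + 29*t*exp(t) + 14*t + 10*exp(2*t) + 17*exp(t) + 10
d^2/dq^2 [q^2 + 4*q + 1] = 2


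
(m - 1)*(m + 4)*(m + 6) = m^3 + 9*m^2 + 14*m - 24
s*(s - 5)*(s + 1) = s^3 - 4*s^2 - 5*s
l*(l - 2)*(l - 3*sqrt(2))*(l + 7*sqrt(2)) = l^4 - 2*l^3 + 4*sqrt(2)*l^3 - 42*l^2 - 8*sqrt(2)*l^2 + 84*l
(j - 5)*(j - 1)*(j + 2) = j^3 - 4*j^2 - 7*j + 10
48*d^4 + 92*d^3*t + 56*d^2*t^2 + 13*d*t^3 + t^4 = (d + t)*(2*d + t)*(4*d + t)*(6*d + t)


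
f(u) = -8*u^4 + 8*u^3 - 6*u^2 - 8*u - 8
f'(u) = -32*u^3 + 24*u^2 - 12*u - 8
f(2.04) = -119.92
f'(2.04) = -204.27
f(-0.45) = -6.67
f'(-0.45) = 5.18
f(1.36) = -37.22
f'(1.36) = -60.42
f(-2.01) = -211.70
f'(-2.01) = 372.94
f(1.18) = -28.16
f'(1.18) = -41.32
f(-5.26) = -7420.15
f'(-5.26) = 5376.15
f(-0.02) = -7.84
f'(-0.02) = -7.75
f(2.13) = -139.62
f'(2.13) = -233.91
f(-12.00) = -180488.00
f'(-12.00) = 58888.00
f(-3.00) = -902.00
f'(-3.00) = 1108.00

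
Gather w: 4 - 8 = -4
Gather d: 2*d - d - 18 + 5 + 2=d - 11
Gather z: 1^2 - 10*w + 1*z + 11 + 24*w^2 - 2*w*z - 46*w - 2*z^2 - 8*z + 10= 24*w^2 - 56*w - 2*z^2 + z*(-2*w - 7) + 22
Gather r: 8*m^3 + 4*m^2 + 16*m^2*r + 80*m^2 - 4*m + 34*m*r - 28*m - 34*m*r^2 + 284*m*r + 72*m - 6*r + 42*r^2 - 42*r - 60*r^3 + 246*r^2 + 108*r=8*m^3 + 84*m^2 + 40*m - 60*r^3 + r^2*(288 - 34*m) + r*(16*m^2 + 318*m + 60)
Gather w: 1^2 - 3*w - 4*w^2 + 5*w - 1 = -4*w^2 + 2*w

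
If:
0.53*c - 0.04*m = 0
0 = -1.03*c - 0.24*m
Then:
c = 0.00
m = 0.00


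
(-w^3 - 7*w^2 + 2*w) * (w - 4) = -w^4 - 3*w^3 + 30*w^2 - 8*w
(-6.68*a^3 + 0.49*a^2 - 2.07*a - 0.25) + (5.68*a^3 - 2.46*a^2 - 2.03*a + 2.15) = -1.0*a^3 - 1.97*a^2 - 4.1*a + 1.9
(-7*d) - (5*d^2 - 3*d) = -5*d^2 - 4*d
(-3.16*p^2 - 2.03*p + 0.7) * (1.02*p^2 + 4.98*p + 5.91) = -3.2232*p^4 - 17.8074*p^3 - 28.071*p^2 - 8.5113*p + 4.137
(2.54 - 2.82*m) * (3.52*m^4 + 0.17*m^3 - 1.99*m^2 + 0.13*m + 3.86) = -9.9264*m^5 + 8.4614*m^4 + 6.0436*m^3 - 5.4212*m^2 - 10.555*m + 9.8044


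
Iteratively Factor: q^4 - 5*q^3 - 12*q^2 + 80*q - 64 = (q - 4)*(q^3 - q^2 - 16*q + 16) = (q - 4)^2*(q^2 + 3*q - 4) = (q - 4)^2*(q - 1)*(q + 4)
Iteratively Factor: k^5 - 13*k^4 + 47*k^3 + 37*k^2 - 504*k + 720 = (k - 4)*(k^4 - 9*k^3 + 11*k^2 + 81*k - 180) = (k - 4)*(k - 3)*(k^3 - 6*k^2 - 7*k + 60) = (k - 4)*(k - 3)*(k + 3)*(k^2 - 9*k + 20) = (k - 4)^2*(k - 3)*(k + 3)*(k - 5)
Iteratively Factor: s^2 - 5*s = (s - 5)*(s)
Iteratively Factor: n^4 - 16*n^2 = (n - 4)*(n^3 + 4*n^2) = n*(n - 4)*(n^2 + 4*n) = n*(n - 4)*(n + 4)*(n)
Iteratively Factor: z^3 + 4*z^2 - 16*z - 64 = (z + 4)*(z^2 - 16) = (z - 4)*(z + 4)*(z + 4)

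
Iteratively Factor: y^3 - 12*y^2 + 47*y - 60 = (y - 3)*(y^2 - 9*y + 20) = (y - 5)*(y - 3)*(y - 4)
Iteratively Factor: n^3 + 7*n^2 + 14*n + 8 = (n + 4)*(n^2 + 3*n + 2) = (n + 1)*(n + 4)*(n + 2)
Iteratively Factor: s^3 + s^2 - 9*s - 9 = (s + 1)*(s^2 - 9) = (s + 1)*(s + 3)*(s - 3)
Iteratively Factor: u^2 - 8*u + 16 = (u - 4)*(u - 4)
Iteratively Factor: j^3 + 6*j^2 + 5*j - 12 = (j + 3)*(j^2 + 3*j - 4) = (j + 3)*(j + 4)*(j - 1)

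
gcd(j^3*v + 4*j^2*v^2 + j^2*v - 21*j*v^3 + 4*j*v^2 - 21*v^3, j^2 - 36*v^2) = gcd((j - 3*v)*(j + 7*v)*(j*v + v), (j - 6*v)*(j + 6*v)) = 1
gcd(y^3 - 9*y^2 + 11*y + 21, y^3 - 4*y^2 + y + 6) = y^2 - 2*y - 3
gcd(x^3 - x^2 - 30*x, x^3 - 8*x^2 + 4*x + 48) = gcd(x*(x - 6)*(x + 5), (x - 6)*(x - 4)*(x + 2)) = x - 6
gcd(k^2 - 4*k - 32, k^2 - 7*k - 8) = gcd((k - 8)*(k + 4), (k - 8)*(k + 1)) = k - 8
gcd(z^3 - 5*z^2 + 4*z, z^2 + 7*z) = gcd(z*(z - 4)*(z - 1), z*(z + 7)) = z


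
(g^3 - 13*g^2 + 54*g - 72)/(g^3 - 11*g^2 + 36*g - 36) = (g - 4)/(g - 2)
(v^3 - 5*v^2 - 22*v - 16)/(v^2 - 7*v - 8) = v + 2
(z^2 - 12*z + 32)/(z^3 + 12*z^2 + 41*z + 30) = (z^2 - 12*z + 32)/(z^3 + 12*z^2 + 41*z + 30)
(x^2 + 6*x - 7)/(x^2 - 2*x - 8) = (-x^2 - 6*x + 7)/(-x^2 + 2*x + 8)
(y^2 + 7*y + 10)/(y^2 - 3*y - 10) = (y + 5)/(y - 5)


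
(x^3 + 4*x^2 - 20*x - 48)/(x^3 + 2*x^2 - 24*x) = (x + 2)/x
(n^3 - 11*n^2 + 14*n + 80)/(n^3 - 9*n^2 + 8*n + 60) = (n - 8)/(n - 6)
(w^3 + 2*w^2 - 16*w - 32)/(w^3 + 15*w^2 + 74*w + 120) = (w^2 - 2*w - 8)/(w^2 + 11*w + 30)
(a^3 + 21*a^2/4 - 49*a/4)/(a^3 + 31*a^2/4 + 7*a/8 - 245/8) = 2*a/(2*a + 5)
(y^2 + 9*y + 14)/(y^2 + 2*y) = (y + 7)/y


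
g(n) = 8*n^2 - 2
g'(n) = 16*n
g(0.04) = -1.99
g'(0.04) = 0.64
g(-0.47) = -0.23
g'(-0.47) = -7.52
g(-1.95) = 28.42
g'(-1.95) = -31.20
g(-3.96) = 123.45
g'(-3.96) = -63.36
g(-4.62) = 168.76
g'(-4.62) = -73.92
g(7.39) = 434.90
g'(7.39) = 118.24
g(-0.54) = 0.33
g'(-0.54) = -8.64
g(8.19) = 534.61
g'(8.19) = 131.04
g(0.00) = -2.00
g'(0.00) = 0.00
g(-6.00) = 286.00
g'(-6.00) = -96.00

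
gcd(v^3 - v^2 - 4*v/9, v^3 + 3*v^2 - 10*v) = v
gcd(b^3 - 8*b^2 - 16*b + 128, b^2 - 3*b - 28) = b + 4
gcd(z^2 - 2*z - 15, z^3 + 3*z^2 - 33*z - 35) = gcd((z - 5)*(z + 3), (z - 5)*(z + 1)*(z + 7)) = z - 5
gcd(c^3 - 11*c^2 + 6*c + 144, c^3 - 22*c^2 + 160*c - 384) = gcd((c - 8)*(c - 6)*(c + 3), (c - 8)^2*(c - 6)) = c^2 - 14*c + 48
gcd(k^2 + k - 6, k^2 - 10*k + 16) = k - 2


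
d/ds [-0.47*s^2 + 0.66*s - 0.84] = 0.66 - 0.94*s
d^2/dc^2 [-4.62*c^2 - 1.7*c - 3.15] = -9.24000000000000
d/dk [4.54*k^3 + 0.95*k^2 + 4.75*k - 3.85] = 13.62*k^2 + 1.9*k + 4.75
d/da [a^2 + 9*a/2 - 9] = 2*a + 9/2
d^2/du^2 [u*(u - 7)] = 2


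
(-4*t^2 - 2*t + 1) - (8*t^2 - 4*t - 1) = -12*t^2 + 2*t + 2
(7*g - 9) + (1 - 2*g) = 5*g - 8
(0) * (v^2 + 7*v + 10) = 0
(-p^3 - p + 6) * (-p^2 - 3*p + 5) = p^5 + 3*p^4 - 4*p^3 - 3*p^2 - 23*p + 30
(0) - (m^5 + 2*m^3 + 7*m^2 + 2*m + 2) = -m^5 - 2*m^3 - 7*m^2 - 2*m - 2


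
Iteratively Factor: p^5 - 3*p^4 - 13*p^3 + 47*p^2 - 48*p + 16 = (p - 1)*(p^4 - 2*p^3 - 15*p^2 + 32*p - 16) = (p - 1)^2*(p^3 - p^2 - 16*p + 16) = (p - 4)*(p - 1)^2*(p^2 + 3*p - 4) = (p - 4)*(p - 1)^3*(p + 4)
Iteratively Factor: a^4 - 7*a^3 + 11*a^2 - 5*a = (a - 1)*(a^3 - 6*a^2 + 5*a) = (a - 1)^2*(a^2 - 5*a) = a*(a - 1)^2*(a - 5)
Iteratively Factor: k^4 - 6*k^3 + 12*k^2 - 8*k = (k - 2)*(k^3 - 4*k^2 + 4*k) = (k - 2)^2*(k^2 - 2*k) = (k - 2)^3*(k)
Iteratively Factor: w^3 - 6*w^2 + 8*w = (w)*(w^2 - 6*w + 8) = w*(w - 4)*(w - 2)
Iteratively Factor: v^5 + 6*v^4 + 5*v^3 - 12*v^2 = (v)*(v^4 + 6*v^3 + 5*v^2 - 12*v) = v*(v + 3)*(v^3 + 3*v^2 - 4*v) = v^2*(v + 3)*(v^2 + 3*v - 4) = v^2*(v - 1)*(v + 3)*(v + 4)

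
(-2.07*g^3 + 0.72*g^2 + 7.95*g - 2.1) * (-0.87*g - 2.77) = 1.8009*g^4 + 5.1075*g^3 - 8.9109*g^2 - 20.1945*g + 5.817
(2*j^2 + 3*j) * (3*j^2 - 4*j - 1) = 6*j^4 + j^3 - 14*j^2 - 3*j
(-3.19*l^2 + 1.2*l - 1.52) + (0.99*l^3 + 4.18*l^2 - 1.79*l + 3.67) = 0.99*l^3 + 0.99*l^2 - 0.59*l + 2.15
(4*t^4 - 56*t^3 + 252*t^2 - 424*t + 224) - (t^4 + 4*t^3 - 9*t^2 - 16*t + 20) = 3*t^4 - 60*t^3 + 261*t^2 - 408*t + 204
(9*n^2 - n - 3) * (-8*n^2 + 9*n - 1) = -72*n^4 + 89*n^3 + 6*n^2 - 26*n + 3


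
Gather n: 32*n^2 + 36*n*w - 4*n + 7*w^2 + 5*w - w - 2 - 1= 32*n^2 + n*(36*w - 4) + 7*w^2 + 4*w - 3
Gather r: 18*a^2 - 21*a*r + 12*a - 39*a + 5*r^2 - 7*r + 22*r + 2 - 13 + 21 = 18*a^2 - 27*a + 5*r^2 + r*(15 - 21*a) + 10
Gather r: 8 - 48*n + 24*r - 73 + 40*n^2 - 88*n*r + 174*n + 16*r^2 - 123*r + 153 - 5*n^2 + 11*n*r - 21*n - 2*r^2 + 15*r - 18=35*n^2 + 105*n + 14*r^2 + r*(-77*n - 84) + 70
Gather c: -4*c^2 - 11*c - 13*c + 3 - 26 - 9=-4*c^2 - 24*c - 32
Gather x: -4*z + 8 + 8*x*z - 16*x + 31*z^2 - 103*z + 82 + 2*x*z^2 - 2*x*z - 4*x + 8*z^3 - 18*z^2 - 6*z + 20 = x*(2*z^2 + 6*z - 20) + 8*z^3 + 13*z^2 - 113*z + 110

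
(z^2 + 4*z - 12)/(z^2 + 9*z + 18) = (z - 2)/(z + 3)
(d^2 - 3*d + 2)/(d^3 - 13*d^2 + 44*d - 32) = (d - 2)/(d^2 - 12*d + 32)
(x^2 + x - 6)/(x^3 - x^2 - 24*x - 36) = (x - 2)/(x^2 - 4*x - 12)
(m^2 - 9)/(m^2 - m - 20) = (9 - m^2)/(-m^2 + m + 20)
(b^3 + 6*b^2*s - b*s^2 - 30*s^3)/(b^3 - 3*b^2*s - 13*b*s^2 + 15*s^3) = (b^2 + 3*b*s - 10*s^2)/(b^2 - 6*b*s + 5*s^2)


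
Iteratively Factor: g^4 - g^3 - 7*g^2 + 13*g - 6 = (g - 1)*(g^3 - 7*g + 6) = (g - 2)*(g - 1)*(g^2 + 2*g - 3) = (g - 2)*(g - 1)^2*(g + 3)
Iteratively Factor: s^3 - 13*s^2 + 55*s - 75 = (s - 3)*(s^2 - 10*s + 25) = (s - 5)*(s - 3)*(s - 5)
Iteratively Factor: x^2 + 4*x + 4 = (x + 2)*(x + 2)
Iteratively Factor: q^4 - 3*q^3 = (q)*(q^3 - 3*q^2) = q^2*(q^2 - 3*q) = q^2*(q - 3)*(q)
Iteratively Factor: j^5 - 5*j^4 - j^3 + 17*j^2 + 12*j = (j + 1)*(j^4 - 6*j^3 + 5*j^2 + 12*j) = (j - 4)*(j + 1)*(j^3 - 2*j^2 - 3*j) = j*(j - 4)*(j + 1)*(j^2 - 2*j - 3) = j*(j - 4)*(j - 3)*(j + 1)*(j + 1)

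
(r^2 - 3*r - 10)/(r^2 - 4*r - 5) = (r + 2)/(r + 1)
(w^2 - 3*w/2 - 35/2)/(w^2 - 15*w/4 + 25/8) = 4*(2*w^2 - 3*w - 35)/(8*w^2 - 30*w + 25)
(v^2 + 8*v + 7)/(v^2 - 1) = (v + 7)/(v - 1)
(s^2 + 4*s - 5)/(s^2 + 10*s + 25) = (s - 1)/(s + 5)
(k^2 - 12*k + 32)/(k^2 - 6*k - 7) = (-k^2 + 12*k - 32)/(-k^2 + 6*k + 7)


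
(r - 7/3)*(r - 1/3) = r^2 - 8*r/3 + 7/9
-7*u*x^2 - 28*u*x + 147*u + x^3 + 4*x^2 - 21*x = (-7*u + x)*(x - 3)*(x + 7)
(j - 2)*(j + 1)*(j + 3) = j^3 + 2*j^2 - 5*j - 6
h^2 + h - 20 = (h - 4)*(h + 5)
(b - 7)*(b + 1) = b^2 - 6*b - 7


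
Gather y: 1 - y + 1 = 2 - y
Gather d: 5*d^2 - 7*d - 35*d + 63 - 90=5*d^2 - 42*d - 27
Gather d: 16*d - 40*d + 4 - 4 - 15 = -24*d - 15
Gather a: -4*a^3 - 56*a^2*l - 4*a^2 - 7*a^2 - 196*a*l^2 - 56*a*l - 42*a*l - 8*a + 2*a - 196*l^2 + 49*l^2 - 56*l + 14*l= -4*a^3 + a^2*(-56*l - 11) + a*(-196*l^2 - 98*l - 6) - 147*l^2 - 42*l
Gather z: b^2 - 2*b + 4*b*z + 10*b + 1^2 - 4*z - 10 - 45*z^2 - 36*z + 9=b^2 + 8*b - 45*z^2 + z*(4*b - 40)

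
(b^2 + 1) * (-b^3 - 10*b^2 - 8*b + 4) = -b^5 - 10*b^4 - 9*b^3 - 6*b^2 - 8*b + 4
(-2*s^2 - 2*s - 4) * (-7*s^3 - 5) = 14*s^5 + 14*s^4 + 28*s^3 + 10*s^2 + 10*s + 20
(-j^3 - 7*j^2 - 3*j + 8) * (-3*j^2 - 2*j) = 3*j^5 + 23*j^4 + 23*j^3 - 18*j^2 - 16*j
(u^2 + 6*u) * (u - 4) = u^3 + 2*u^2 - 24*u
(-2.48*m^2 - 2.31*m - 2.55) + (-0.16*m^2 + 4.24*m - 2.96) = -2.64*m^2 + 1.93*m - 5.51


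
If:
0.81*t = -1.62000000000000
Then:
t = -2.00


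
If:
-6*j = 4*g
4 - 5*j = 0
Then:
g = -6/5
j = 4/5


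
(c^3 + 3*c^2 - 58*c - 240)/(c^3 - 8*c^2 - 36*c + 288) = (c + 5)/(c - 6)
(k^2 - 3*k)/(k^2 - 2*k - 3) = k/(k + 1)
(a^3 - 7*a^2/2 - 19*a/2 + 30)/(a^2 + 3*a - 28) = (2*a^2 + a - 15)/(2*(a + 7))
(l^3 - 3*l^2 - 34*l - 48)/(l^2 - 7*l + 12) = (l^3 - 3*l^2 - 34*l - 48)/(l^2 - 7*l + 12)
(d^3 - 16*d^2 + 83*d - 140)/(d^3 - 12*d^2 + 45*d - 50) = (d^2 - 11*d + 28)/(d^2 - 7*d + 10)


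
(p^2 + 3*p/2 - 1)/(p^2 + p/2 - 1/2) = (p + 2)/(p + 1)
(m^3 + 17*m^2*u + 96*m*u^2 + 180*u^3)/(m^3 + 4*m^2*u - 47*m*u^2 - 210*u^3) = (-m - 6*u)/(-m + 7*u)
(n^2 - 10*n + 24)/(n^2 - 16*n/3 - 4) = 3*(n - 4)/(3*n + 2)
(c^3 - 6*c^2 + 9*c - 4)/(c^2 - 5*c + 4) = c - 1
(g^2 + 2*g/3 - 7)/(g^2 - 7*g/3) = (g + 3)/g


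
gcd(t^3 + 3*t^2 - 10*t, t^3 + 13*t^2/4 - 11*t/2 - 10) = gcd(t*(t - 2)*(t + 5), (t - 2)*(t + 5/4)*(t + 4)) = t - 2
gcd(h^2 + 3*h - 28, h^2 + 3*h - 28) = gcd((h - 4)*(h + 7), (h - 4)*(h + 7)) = h^2 + 3*h - 28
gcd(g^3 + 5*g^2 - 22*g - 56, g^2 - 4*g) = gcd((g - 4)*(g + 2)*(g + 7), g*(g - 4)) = g - 4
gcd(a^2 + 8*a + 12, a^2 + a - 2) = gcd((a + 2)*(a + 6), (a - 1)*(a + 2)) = a + 2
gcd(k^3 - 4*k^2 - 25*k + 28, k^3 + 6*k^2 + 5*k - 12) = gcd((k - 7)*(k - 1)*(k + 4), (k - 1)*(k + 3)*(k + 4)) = k^2 + 3*k - 4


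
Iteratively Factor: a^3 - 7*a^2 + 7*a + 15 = (a + 1)*(a^2 - 8*a + 15) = (a - 3)*(a + 1)*(a - 5)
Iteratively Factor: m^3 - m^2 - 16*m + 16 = (m - 1)*(m^2 - 16) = (m - 4)*(m - 1)*(m + 4)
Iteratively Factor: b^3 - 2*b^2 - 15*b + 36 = (b - 3)*(b^2 + b - 12) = (b - 3)*(b + 4)*(b - 3)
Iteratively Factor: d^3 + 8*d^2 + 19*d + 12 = (d + 3)*(d^2 + 5*d + 4) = (d + 1)*(d + 3)*(d + 4)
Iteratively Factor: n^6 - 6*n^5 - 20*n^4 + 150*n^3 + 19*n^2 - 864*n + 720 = (n - 4)*(n^5 - 2*n^4 - 28*n^3 + 38*n^2 + 171*n - 180) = (n - 5)*(n - 4)*(n^4 + 3*n^3 - 13*n^2 - 27*n + 36) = (n - 5)*(n - 4)*(n + 3)*(n^3 - 13*n + 12) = (n - 5)*(n - 4)*(n + 3)*(n + 4)*(n^2 - 4*n + 3) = (n - 5)*(n - 4)*(n - 3)*(n + 3)*(n + 4)*(n - 1)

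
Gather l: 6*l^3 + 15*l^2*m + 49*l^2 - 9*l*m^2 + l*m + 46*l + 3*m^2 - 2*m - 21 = 6*l^3 + l^2*(15*m + 49) + l*(-9*m^2 + m + 46) + 3*m^2 - 2*m - 21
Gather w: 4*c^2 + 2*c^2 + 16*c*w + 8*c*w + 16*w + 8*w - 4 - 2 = 6*c^2 + w*(24*c + 24) - 6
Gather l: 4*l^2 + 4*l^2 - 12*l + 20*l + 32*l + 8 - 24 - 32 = 8*l^2 + 40*l - 48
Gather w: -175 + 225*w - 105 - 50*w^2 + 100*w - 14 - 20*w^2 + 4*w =-70*w^2 + 329*w - 294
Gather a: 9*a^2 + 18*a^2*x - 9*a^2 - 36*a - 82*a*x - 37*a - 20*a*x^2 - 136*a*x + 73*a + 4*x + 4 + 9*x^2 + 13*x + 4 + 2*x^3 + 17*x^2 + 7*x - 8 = 18*a^2*x + a*(-20*x^2 - 218*x) + 2*x^3 + 26*x^2 + 24*x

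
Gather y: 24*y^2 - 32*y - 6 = 24*y^2 - 32*y - 6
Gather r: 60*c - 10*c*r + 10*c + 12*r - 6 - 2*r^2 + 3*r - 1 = 70*c - 2*r^2 + r*(15 - 10*c) - 7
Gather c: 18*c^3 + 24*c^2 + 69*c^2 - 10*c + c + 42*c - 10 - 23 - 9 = 18*c^3 + 93*c^2 + 33*c - 42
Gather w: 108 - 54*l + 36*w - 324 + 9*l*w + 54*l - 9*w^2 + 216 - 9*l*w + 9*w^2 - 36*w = 0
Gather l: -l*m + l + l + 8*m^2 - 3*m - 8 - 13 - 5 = l*(2 - m) + 8*m^2 - 3*m - 26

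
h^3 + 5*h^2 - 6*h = h*(h - 1)*(h + 6)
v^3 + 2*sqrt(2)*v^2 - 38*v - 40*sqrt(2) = (v - 4*sqrt(2))*(v + sqrt(2))*(v + 5*sqrt(2))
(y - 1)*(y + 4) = y^2 + 3*y - 4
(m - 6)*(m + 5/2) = m^2 - 7*m/2 - 15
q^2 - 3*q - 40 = (q - 8)*(q + 5)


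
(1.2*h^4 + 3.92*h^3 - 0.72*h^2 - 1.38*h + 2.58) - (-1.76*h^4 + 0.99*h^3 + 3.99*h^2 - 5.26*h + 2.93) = 2.96*h^4 + 2.93*h^3 - 4.71*h^2 + 3.88*h - 0.35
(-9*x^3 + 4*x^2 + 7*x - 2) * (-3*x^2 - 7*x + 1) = 27*x^5 + 51*x^4 - 58*x^3 - 39*x^2 + 21*x - 2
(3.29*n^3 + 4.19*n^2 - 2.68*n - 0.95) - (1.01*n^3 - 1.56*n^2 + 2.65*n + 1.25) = 2.28*n^3 + 5.75*n^2 - 5.33*n - 2.2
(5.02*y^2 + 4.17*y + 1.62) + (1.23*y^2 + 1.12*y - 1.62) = 6.25*y^2 + 5.29*y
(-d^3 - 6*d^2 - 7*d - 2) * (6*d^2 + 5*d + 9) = -6*d^5 - 41*d^4 - 81*d^3 - 101*d^2 - 73*d - 18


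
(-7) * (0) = 0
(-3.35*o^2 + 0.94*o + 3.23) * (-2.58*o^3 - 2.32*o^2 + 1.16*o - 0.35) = 8.643*o^5 + 5.3468*o^4 - 14.4002*o^3 - 5.2307*o^2 + 3.4178*o - 1.1305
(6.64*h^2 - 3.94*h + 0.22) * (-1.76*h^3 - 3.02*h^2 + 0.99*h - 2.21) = -11.6864*h^5 - 13.1184*h^4 + 18.0852*h^3 - 19.2394*h^2 + 8.9252*h - 0.4862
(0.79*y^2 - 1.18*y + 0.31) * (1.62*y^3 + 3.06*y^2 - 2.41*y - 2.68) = 1.2798*y^5 + 0.5058*y^4 - 5.0125*y^3 + 1.6752*y^2 + 2.4153*y - 0.8308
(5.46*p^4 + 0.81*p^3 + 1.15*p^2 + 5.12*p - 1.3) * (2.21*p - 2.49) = 12.0666*p^5 - 11.8053*p^4 + 0.5246*p^3 + 8.4517*p^2 - 15.6218*p + 3.237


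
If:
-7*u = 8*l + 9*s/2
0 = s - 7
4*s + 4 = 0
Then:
No Solution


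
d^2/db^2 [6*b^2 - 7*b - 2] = 12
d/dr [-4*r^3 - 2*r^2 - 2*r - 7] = -12*r^2 - 4*r - 2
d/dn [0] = 0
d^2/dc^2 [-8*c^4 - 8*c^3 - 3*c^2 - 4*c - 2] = -96*c^2 - 48*c - 6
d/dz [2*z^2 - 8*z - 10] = 4*z - 8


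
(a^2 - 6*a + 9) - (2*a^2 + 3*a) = -a^2 - 9*a + 9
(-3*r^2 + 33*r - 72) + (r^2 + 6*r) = -2*r^2 + 39*r - 72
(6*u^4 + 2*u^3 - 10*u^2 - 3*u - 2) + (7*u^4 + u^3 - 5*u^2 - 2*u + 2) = 13*u^4 + 3*u^3 - 15*u^2 - 5*u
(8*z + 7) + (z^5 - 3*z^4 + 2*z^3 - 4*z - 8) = z^5 - 3*z^4 + 2*z^3 + 4*z - 1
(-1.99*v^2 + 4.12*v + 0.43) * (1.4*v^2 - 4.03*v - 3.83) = -2.786*v^4 + 13.7877*v^3 - 8.3799*v^2 - 17.5125*v - 1.6469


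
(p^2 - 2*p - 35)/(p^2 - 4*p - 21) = (p + 5)/(p + 3)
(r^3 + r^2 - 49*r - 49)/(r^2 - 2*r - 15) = (-r^3 - r^2 + 49*r + 49)/(-r^2 + 2*r + 15)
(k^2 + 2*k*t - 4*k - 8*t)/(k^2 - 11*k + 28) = (k + 2*t)/(k - 7)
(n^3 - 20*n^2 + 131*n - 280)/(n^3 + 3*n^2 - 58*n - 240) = (n^2 - 12*n + 35)/(n^2 + 11*n + 30)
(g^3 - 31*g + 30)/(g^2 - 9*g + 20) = (g^2 + 5*g - 6)/(g - 4)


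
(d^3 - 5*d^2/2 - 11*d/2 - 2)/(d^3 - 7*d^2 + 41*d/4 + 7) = 2*(d + 1)/(2*d - 7)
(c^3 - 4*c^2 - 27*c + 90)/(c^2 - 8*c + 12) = (c^2 + 2*c - 15)/(c - 2)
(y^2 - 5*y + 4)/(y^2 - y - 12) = (y - 1)/(y + 3)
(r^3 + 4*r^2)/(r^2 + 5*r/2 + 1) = 2*r^2*(r + 4)/(2*r^2 + 5*r + 2)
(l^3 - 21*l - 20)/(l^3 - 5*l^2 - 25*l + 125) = (l^2 + 5*l + 4)/(l^2 - 25)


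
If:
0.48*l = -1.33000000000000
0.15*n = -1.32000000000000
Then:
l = -2.77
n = -8.80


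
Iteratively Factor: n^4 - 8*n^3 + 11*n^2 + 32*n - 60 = (n - 2)*(n^3 - 6*n^2 - n + 30) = (n - 3)*(n - 2)*(n^2 - 3*n - 10) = (n - 3)*(n - 2)*(n + 2)*(n - 5)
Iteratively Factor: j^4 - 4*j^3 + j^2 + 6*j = (j - 2)*(j^3 - 2*j^2 - 3*j) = (j - 3)*(j - 2)*(j^2 + j) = (j - 3)*(j - 2)*(j + 1)*(j)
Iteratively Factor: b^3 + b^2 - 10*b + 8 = (b + 4)*(b^2 - 3*b + 2) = (b - 2)*(b + 4)*(b - 1)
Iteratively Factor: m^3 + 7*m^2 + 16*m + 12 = (m + 2)*(m^2 + 5*m + 6) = (m + 2)^2*(m + 3)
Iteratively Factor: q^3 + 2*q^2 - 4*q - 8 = (q + 2)*(q^2 - 4) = (q + 2)^2*(q - 2)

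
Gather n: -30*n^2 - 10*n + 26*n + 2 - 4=-30*n^2 + 16*n - 2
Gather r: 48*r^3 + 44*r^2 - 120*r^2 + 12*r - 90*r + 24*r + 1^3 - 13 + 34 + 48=48*r^3 - 76*r^2 - 54*r + 70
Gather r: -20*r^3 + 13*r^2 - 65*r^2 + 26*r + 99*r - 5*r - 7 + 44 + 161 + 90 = -20*r^3 - 52*r^2 + 120*r + 288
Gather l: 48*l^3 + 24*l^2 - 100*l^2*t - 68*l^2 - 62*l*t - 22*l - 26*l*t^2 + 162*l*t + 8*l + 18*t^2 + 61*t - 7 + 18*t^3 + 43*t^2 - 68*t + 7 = 48*l^3 + l^2*(-100*t - 44) + l*(-26*t^2 + 100*t - 14) + 18*t^3 + 61*t^2 - 7*t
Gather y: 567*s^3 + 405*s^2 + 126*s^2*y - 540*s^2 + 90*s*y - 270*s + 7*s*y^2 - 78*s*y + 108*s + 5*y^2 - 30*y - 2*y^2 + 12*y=567*s^3 - 135*s^2 - 162*s + y^2*(7*s + 3) + y*(126*s^2 + 12*s - 18)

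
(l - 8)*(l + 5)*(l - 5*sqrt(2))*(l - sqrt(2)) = l^4 - 6*sqrt(2)*l^3 - 3*l^3 - 30*l^2 + 18*sqrt(2)*l^2 - 30*l + 240*sqrt(2)*l - 400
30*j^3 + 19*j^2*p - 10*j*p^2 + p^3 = (-6*j + p)*(-5*j + p)*(j + p)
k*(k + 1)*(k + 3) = k^3 + 4*k^2 + 3*k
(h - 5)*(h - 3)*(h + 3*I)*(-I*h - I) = -I*h^4 + 3*h^3 + 7*I*h^3 - 21*h^2 - 7*I*h^2 + 21*h - 15*I*h + 45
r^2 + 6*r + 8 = (r + 2)*(r + 4)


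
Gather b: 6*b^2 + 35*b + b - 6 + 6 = 6*b^2 + 36*b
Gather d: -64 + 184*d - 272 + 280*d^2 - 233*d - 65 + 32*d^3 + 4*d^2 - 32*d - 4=32*d^3 + 284*d^2 - 81*d - 405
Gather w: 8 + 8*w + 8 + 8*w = 16*w + 16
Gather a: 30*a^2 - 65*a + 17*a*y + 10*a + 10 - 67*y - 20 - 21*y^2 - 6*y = 30*a^2 + a*(17*y - 55) - 21*y^2 - 73*y - 10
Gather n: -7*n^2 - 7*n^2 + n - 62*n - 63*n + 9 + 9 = -14*n^2 - 124*n + 18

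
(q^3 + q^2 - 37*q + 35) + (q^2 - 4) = q^3 + 2*q^2 - 37*q + 31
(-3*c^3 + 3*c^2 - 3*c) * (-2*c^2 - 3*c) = 6*c^5 + 3*c^4 - 3*c^3 + 9*c^2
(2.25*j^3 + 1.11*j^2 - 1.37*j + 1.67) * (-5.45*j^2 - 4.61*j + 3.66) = -12.2625*j^5 - 16.422*j^4 + 10.5844*j^3 + 1.2768*j^2 - 12.7129*j + 6.1122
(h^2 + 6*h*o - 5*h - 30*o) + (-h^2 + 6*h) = 6*h*o + h - 30*o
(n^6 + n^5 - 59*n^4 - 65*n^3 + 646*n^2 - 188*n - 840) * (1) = n^6 + n^5 - 59*n^4 - 65*n^3 + 646*n^2 - 188*n - 840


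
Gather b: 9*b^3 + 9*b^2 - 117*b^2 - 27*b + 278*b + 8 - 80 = 9*b^3 - 108*b^2 + 251*b - 72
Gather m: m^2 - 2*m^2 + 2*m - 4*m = -m^2 - 2*m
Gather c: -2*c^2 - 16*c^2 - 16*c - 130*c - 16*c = -18*c^2 - 162*c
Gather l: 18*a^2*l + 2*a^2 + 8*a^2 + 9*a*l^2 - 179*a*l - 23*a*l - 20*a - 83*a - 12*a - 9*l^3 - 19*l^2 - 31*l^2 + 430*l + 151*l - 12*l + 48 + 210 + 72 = 10*a^2 - 115*a - 9*l^3 + l^2*(9*a - 50) + l*(18*a^2 - 202*a + 569) + 330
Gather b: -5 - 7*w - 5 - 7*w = -14*w - 10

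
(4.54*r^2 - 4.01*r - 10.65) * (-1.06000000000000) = -4.8124*r^2 + 4.2506*r + 11.289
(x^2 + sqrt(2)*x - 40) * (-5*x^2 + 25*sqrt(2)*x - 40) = -5*x^4 + 20*sqrt(2)*x^3 + 210*x^2 - 1040*sqrt(2)*x + 1600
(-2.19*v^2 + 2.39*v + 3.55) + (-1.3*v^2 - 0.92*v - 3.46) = -3.49*v^2 + 1.47*v + 0.0899999999999999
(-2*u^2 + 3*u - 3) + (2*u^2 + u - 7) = 4*u - 10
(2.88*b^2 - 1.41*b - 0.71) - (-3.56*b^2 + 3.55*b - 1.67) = 6.44*b^2 - 4.96*b + 0.96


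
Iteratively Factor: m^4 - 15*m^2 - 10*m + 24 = (m + 2)*(m^3 - 2*m^2 - 11*m + 12) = (m - 4)*(m + 2)*(m^2 + 2*m - 3) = (m - 4)*(m + 2)*(m + 3)*(m - 1)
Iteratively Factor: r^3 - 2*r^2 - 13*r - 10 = (r - 5)*(r^2 + 3*r + 2) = (r - 5)*(r + 2)*(r + 1)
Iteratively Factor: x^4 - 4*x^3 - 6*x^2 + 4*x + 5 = (x + 1)*(x^3 - 5*x^2 - x + 5) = (x - 1)*(x + 1)*(x^2 - 4*x - 5) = (x - 1)*(x + 1)^2*(x - 5)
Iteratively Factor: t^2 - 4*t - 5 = (t + 1)*(t - 5)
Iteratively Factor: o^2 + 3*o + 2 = (o + 2)*(o + 1)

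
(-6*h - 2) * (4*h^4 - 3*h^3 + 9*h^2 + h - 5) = -24*h^5 + 10*h^4 - 48*h^3 - 24*h^2 + 28*h + 10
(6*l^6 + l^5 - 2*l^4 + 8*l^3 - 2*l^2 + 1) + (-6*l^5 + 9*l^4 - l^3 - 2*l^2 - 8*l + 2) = 6*l^6 - 5*l^5 + 7*l^4 + 7*l^3 - 4*l^2 - 8*l + 3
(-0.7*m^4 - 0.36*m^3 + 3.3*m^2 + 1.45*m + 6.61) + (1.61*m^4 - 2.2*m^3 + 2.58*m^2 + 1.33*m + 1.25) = 0.91*m^4 - 2.56*m^3 + 5.88*m^2 + 2.78*m + 7.86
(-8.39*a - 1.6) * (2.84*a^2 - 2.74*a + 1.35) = -23.8276*a^3 + 18.4446*a^2 - 6.9425*a - 2.16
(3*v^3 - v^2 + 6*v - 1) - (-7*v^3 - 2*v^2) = 10*v^3 + v^2 + 6*v - 1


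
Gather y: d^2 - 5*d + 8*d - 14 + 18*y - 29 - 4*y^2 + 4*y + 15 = d^2 + 3*d - 4*y^2 + 22*y - 28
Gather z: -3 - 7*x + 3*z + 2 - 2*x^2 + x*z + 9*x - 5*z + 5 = -2*x^2 + 2*x + z*(x - 2) + 4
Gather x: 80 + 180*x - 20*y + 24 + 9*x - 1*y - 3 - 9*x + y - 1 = 180*x - 20*y + 100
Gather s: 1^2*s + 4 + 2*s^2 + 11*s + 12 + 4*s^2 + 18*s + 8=6*s^2 + 30*s + 24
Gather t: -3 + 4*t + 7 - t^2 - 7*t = -t^2 - 3*t + 4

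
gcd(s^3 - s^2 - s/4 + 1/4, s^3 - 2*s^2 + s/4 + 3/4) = s^2 - s/2 - 1/2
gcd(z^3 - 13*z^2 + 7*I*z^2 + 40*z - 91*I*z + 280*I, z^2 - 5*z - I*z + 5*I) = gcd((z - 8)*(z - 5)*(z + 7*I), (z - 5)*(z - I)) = z - 5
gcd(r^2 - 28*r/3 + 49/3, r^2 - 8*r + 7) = r - 7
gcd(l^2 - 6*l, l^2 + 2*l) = l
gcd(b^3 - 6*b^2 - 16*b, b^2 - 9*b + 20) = 1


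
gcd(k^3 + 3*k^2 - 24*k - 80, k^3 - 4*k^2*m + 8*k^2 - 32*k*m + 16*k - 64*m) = k^2 + 8*k + 16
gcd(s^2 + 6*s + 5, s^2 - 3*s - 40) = s + 5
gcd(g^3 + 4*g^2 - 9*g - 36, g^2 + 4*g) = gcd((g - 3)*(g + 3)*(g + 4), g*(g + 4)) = g + 4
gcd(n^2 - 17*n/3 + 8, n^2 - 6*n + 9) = n - 3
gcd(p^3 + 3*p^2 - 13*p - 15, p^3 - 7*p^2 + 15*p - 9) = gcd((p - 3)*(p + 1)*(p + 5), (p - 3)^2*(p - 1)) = p - 3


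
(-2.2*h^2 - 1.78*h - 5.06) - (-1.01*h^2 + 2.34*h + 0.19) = -1.19*h^2 - 4.12*h - 5.25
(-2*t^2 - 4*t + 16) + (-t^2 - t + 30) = -3*t^2 - 5*t + 46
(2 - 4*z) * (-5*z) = 20*z^2 - 10*z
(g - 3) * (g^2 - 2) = g^3 - 3*g^2 - 2*g + 6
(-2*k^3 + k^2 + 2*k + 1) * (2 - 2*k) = 4*k^4 - 6*k^3 - 2*k^2 + 2*k + 2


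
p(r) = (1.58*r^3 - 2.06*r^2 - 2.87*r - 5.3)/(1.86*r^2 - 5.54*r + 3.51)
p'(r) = (5.54 - 3.72*r)*(1.58*r^3 - 2.06*r^2 - 2.87*r - 5.3)/(1.86*r^2 - 5.54*r + 3.51)^2 + (4.74*r^2 - 4.12*r - 2.87)/(1.86*r^2 - 5.54*r + 3.51)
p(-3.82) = -2.17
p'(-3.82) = 0.76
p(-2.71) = -1.37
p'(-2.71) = 0.67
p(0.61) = -9.07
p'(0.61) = -40.44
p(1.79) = 17.84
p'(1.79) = 33.61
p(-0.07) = -1.31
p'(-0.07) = -2.60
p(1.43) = 14.78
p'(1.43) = -6.88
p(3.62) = 4.12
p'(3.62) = 1.49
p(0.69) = -13.51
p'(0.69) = -76.15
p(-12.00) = -8.87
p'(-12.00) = 0.84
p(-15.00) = -11.40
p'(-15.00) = 0.84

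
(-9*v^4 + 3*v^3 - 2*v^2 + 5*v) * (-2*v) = 18*v^5 - 6*v^4 + 4*v^3 - 10*v^2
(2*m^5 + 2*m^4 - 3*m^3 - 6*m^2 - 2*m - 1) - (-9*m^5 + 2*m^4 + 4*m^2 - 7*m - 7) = 11*m^5 - 3*m^3 - 10*m^2 + 5*m + 6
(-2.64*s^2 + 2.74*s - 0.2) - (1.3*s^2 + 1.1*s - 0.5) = -3.94*s^2 + 1.64*s + 0.3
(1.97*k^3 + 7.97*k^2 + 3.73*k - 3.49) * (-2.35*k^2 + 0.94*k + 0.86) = -4.6295*k^5 - 16.8777*k^4 + 0.420500000000001*k^3 + 18.5619*k^2 - 0.0728000000000004*k - 3.0014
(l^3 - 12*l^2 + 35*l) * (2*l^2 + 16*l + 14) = 2*l^5 - 8*l^4 - 108*l^3 + 392*l^2 + 490*l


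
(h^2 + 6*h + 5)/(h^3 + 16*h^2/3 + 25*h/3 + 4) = 3*(h + 5)/(3*h^2 + 13*h + 12)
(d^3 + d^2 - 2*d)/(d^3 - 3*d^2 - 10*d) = (d - 1)/(d - 5)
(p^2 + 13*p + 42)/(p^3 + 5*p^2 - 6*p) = (p + 7)/(p*(p - 1))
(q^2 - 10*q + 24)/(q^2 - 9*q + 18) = (q - 4)/(q - 3)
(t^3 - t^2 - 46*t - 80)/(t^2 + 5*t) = t - 6 - 16/t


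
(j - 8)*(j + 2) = j^2 - 6*j - 16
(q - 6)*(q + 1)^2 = q^3 - 4*q^2 - 11*q - 6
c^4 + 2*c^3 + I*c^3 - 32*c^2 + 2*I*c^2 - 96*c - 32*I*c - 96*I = (c - 6)*(c + 4)^2*(c + I)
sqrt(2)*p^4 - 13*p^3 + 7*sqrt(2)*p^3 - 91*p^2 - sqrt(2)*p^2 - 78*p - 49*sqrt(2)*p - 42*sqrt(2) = (p + 1)*(p + 6)*(p - 7*sqrt(2))*(sqrt(2)*p + 1)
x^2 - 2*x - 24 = (x - 6)*(x + 4)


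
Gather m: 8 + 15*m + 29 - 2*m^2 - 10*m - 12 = -2*m^2 + 5*m + 25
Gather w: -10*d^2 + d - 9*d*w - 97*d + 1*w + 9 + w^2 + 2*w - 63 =-10*d^2 - 96*d + w^2 + w*(3 - 9*d) - 54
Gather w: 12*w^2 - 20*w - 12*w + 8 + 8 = 12*w^2 - 32*w + 16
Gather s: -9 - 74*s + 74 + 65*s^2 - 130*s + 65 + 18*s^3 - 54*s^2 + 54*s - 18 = 18*s^3 + 11*s^2 - 150*s + 112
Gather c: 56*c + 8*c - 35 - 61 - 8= 64*c - 104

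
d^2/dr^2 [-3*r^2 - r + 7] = -6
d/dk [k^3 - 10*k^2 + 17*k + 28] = 3*k^2 - 20*k + 17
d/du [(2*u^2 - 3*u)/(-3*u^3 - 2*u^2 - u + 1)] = (u*(2*u - 3)*(9*u^2 + 4*u + 1) + (3 - 4*u)*(3*u^3 + 2*u^2 + u - 1))/(3*u^3 + 2*u^2 + u - 1)^2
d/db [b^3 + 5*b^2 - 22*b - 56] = 3*b^2 + 10*b - 22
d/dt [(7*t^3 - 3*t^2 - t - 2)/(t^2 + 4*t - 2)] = (7*t^4 + 56*t^3 - 53*t^2 + 16*t + 10)/(t^4 + 8*t^3 + 12*t^2 - 16*t + 4)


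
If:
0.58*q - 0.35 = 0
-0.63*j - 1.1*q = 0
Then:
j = -1.05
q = 0.60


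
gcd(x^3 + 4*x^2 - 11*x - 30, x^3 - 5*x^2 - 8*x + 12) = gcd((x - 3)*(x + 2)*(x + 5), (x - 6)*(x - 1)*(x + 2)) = x + 2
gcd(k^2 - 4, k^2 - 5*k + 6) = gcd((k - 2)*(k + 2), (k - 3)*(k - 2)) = k - 2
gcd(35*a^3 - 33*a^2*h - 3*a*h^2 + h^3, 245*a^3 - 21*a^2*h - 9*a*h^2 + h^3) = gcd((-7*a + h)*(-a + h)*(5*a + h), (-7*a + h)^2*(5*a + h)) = 35*a^2 + 2*a*h - h^2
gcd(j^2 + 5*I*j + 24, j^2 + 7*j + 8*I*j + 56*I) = j + 8*I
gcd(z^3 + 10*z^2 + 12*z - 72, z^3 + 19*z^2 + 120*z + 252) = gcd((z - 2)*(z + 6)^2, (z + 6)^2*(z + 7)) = z^2 + 12*z + 36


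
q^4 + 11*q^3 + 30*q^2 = q^2*(q + 5)*(q + 6)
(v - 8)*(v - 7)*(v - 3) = v^3 - 18*v^2 + 101*v - 168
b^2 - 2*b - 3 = (b - 3)*(b + 1)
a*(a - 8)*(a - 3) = a^3 - 11*a^2 + 24*a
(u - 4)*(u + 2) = u^2 - 2*u - 8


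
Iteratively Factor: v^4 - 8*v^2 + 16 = (v + 2)*(v^3 - 2*v^2 - 4*v + 8) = (v + 2)^2*(v^2 - 4*v + 4) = (v - 2)*(v + 2)^2*(v - 2)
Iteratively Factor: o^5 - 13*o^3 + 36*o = (o + 2)*(o^4 - 2*o^3 - 9*o^2 + 18*o) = (o - 3)*(o + 2)*(o^3 + o^2 - 6*o) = o*(o - 3)*(o + 2)*(o^2 + o - 6) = o*(o - 3)*(o - 2)*(o + 2)*(o + 3)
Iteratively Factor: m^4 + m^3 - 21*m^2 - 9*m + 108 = (m - 3)*(m^3 + 4*m^2 - 9*m - 36) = (m - 3)*(m + 4)*(m^2 - 9) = (m - 3)*(m + 3)*(m + 4)*(m - 3)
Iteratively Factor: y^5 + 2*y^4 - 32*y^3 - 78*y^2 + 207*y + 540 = (y - 5)*(y^4 + 7*y^3 + 3*y^2 - 63*y - 108) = (y - 5)*(y + 4)*(y^3 + 3*y^2 - 9*y - 27) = (y - 5)*(y + 3)*(y + 4)*(y^2 - 9) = (y - 5)*(y - 3)*(y + 3)*(y + 4)*(y + 3)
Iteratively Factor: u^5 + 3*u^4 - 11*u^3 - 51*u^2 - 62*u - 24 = (u + 3)*(u^4 - 11*u^2 - 18*u - 8) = (u + 1)*(u + 3)*(u^3 - u^2 - 10*u - 8) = (u + 1)*(u + 2)*(u + 3)*(u^2 - 3*u - 4) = (u + 1)^2*(u + 2)*(u + 3)*(u - 4)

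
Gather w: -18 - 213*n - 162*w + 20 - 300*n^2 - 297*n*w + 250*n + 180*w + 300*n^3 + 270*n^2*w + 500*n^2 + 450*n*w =300*n^3 + 200*n^2 + 37*n + w*(270*n^2 + 153*n + 18) + 2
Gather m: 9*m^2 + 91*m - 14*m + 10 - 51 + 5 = 9*m^2 + 77*m - 36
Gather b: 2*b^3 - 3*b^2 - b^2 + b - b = 2*b^3 - 4*b^2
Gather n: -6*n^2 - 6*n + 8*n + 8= -6*n^2 + 2*n + 8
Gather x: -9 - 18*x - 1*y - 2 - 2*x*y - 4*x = x*(-2*y - 22) - y - 11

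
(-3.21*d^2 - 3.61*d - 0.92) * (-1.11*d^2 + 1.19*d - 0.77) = 3.5631*d^4 + 0.187200000000001*d^3 - 0.802999999999999*d^2 + 1.6849*d + 0.7084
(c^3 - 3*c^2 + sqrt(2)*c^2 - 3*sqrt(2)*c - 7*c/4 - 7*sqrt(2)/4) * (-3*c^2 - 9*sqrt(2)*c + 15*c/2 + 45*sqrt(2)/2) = -3*c^5 - 12*sqrt(2)*c^4 + 33*c^4/2 - 141*c^3/4 + 66*sqrt(2)*c^3 - 69*sqrt(2)*c^2 + 687*c^2/8 - 207*c/2 - 105*sqrt(2)*c/2 - 315/4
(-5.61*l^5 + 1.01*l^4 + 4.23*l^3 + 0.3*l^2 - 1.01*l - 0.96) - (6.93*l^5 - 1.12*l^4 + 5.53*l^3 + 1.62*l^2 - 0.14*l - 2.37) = -12.54*l^5 + 2.13*l^4 - 1.3*l^3 - 1.32*l^2 - 0.87*l + 1.41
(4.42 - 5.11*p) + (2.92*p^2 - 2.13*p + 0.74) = 2.92*p^2 - 7.24*p + 5.16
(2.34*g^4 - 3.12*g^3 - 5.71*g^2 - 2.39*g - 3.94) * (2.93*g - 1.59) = 6.8562*g^5 - 12.8622*g^4 - 11.7695*g^3 + 2.0762*g^2 - 7.7441*g + 6.2646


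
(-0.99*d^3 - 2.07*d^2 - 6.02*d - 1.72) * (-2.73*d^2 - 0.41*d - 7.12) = 2.7027*d^5 + 6.057*d^4 + 24.3321*d^3 + 21.9022*d^2 + 43.5676*d + 12.2464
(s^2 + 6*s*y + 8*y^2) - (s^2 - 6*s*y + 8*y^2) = 12*s*y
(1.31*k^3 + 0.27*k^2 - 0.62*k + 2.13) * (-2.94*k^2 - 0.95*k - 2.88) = -3.8514*k^5 - 2.0383*k^4 - 2.2065*k^3 - 6.4508*k^2 - 0.2379*k - 6.1344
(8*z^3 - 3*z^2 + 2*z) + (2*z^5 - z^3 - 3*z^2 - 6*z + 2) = 2*z^5 + 7*z^3 - 6*z^2 - 4*z + 2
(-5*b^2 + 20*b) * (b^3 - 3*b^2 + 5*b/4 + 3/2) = -5*b^5 + 35*b^4 - 265*b^3/4 + 35*b^2/2 + 30*b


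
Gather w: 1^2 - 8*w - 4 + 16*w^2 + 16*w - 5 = 16*w^2 + 8*w - 8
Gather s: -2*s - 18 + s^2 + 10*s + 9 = s^2 + 8*s - 9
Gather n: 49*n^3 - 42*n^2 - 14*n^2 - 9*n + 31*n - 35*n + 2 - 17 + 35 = 49*n^3 - 56*n^2 - 13*n + 20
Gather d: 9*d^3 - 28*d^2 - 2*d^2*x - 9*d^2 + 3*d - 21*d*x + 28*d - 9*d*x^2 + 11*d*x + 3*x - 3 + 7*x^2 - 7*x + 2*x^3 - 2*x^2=9*d^3 + d^2*(-2*x - 37) + d*(-9*x^2 - 10*x + 31) + 2*x^3 + 5*x^2 - 4*x - 3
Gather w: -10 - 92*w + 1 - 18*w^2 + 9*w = -18*w^2 - 83*w - 9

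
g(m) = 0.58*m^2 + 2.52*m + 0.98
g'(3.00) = 6.00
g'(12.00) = 16.44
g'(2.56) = 5.49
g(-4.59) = 1.63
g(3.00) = 13.76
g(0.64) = 2.83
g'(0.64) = 3.26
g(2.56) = 11.23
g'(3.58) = 6.67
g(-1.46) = -1.46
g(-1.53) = -1.52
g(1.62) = 6.58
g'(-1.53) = 0.75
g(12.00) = 114.74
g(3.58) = 17.44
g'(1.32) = 4.05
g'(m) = 1.16*m + 2.52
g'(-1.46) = 0.83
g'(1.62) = 4.40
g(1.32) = 5.32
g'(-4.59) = -2.80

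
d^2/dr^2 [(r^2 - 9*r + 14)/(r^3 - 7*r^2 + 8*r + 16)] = 2*(r^4 - 19*r^3 + 81*r^2 - 257*r + 242)/(r^7 - 13*r^6 + 51*r^5 - 15*r^4 - 240*r^3 + 96*r^2 + 512*r + 256)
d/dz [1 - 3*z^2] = -6*z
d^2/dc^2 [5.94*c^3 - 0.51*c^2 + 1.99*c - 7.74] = 35.64*c - 1.02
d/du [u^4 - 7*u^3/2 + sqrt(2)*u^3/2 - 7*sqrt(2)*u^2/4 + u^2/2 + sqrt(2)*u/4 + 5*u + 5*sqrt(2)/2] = 4*u^3 - 21*u^2/2 + 3*sqrt(2)*u^2/2 - 7*sqrt(2)*u/2 + u + sqrt(2)/4 + 5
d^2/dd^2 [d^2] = 2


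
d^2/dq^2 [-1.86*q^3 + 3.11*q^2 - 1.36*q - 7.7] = 6.22 - 11.16*q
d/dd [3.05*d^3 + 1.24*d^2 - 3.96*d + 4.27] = 9.15*d^2 + 2.48*d - 3.96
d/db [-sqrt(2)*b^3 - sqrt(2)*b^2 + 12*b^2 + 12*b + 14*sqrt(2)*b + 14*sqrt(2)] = -3*sqrt(2)*b^2 - 2*sqrt(2)*b + 24*b + 12 + 14*sqrt(2)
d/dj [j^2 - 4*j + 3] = 2*j - 4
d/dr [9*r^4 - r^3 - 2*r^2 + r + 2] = 36*r^3 - 3*r^2 - 4*r + 1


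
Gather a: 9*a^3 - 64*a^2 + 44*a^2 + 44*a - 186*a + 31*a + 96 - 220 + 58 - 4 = 9*a^3 - 20*a^2 - 111*a - 70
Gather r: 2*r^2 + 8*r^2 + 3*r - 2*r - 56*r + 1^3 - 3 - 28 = 10*r^2 - 55*r - 30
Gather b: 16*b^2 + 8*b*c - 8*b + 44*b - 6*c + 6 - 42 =16*b^2 + b*(8*c + 36) - 6*c - 36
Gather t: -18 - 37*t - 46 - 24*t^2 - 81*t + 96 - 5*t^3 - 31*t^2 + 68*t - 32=-5*t^3 - 55*t^2 - 50*t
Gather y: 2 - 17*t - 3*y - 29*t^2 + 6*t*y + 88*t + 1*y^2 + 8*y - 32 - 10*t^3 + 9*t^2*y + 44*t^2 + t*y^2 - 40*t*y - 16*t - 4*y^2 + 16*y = -10*t^3 + 15*t^2 + 55*t + y^2*(t - 3) + y*(9*t^2 - 34*t + 21) - 30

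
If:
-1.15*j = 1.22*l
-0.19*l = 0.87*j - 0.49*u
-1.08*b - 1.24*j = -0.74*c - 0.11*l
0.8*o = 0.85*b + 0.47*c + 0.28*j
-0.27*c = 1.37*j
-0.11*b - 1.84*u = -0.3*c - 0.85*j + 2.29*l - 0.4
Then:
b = -3.21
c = -3.45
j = 0.68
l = -0.64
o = -5.20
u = 0.96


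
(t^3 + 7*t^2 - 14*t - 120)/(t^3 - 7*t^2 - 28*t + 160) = (t + 6)/(t - 8)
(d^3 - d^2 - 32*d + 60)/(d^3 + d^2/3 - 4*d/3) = 3*(d^3 - d^2 - 32*d + 60)/(d*(3*d^2 + d - 4))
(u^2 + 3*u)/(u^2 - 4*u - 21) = u/(u - 7)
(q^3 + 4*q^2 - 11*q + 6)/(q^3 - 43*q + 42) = (q^2 + 5*q - 6)/(q^2 + q - 42)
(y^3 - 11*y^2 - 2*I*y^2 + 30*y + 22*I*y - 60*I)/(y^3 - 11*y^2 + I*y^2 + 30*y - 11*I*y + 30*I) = (y - 2*I)/(y + I)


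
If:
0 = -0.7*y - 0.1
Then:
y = -0.14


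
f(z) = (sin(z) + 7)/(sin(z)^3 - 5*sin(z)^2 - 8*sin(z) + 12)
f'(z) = (sin(z) + 7)*(-3*sin(z)^2*cos(z) + 10*sin(z)*cos(z) + 8*cos(z))/(sin(z)^3 - 5*sin(z)^2 - 8*sin(z) + 12)^2 + cos(z)/(sin(z)^3 - 5*sin(z)^2 - 8*sin(z) + 12) = (-2*sin(z)^3 - 16*sin(z)^2 + 70*sin(z) + 68)*cos(z)/(sin(z)^3 - 5*sin(z)^2 - 8*sin(z) + 12)^2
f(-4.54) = 35.99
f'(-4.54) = -416.41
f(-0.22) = 0.50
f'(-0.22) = 0.28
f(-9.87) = 0.96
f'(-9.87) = -1.44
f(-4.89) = 33.91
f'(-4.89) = 380.75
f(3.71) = 0.44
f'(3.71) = -0.10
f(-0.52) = 0.44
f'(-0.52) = 0.12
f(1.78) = 24.47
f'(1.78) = -232.99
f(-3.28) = 0.66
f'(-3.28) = -0.66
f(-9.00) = 0.46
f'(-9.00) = -0.16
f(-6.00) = 0.77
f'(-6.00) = 0.94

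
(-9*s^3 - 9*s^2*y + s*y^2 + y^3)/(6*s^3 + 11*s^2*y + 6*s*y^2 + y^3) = (-3*s + y)/(2*s + y)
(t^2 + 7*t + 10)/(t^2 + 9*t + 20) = (t + 2)/(t + 4)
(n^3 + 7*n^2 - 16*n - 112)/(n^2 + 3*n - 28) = n + 4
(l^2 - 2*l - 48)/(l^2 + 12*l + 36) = (l - 8)/(l + 6)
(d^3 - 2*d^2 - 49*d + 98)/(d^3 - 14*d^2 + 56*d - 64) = (d^2 - 49)/(d^2 - 12*d + 32)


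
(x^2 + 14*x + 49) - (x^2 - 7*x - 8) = 21*x + 57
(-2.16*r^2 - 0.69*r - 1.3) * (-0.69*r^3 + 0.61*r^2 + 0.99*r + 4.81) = 1.4904*r^5 - 0.8415*r^4 - 1.6623*r^3 - 11.8657*r^2 - 4.6059*r - 6.253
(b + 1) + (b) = 2*b + 1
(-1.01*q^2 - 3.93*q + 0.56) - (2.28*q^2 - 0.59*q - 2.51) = -3.29*q^2 - 3.34*q + 3.07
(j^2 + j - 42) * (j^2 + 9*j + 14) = j^4 + 10*j^3 - 19*j^2 - 364*j - 588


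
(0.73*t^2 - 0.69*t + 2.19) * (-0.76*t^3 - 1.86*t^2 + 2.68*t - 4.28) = -0.5548*t^5 - 0.8334*t^4 + 1.5754*t^3 - 9.047*t^2 + 8.8224*t - 9.3732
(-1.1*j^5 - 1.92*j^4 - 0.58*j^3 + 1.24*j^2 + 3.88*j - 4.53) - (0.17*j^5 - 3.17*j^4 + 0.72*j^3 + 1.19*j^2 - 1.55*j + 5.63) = -1.27*j^5 + 1.25*j^4 - 1.3*j^3 + 0.05*j^2 + 5.43*j - 10.16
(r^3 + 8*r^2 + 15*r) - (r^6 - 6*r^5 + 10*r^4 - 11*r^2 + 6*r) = -r^6 + 6*r^5 - 10*r^4 + r^3 + 19*r^2 + 9*r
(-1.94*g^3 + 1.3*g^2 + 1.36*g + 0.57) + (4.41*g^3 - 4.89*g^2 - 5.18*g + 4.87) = 2.47*g^3 - 3.59*g^2 - 3.82*g + 5.44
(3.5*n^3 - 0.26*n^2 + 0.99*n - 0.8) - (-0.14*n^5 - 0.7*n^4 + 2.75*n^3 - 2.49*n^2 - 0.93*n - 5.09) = 0.14*n^5 + 0.7*n^4 + 0.75*n^3 + 2.23*n^2 + 1.92*n + 4.29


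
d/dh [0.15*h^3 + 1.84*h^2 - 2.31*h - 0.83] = 0.45*h^2 + 3.68*h - 2.31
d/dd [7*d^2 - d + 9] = 14*d - 1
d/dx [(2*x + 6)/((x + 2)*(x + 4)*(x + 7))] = 4*(-x^3 - 11*x^2 - 39*x - 47)/(x^6 + 26*x^5 + 269*x^4 + 1412*x^3 + 3956*x^2 + 5600*x + 3136)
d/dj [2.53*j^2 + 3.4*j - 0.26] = 5.06*j + 3.4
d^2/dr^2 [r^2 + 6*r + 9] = 2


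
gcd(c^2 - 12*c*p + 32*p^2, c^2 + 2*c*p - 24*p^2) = -c + 4*p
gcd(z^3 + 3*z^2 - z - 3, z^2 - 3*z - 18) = z + 3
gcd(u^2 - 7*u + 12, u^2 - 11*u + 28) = u - 4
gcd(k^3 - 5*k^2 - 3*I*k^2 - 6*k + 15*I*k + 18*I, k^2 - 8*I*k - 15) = k - 3*I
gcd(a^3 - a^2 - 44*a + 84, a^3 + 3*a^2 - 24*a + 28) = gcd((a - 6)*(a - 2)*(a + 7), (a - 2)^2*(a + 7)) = a^2 + 5*a - 14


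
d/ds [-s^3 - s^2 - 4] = s*(-3*s - 2)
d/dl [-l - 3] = -1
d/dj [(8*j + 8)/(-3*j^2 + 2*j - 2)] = 8*(3*j^2 + 6*j - 4)/(9*j^4 - 12*j^3 + 16*j^2 - 8*j + 4)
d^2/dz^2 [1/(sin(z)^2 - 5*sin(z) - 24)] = (-4*sin(z)^4 + 15*sin(z)^3 - 115*sin(z)^2 + 90*sin(z) + 98)/((sin(z) - 8)^3*(sin(z) + 3)^3)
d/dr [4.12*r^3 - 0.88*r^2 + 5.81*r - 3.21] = 12.36*r^2 - 1.76*r + 5.81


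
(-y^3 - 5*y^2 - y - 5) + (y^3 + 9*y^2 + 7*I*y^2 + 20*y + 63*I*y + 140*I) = 4*y^2 + 7*I*y^2 + 19*y + 63*I*y - 5 + 140*I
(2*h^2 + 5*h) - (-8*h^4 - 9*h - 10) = 8*h^4 + 2*h^2 + 14*h + 10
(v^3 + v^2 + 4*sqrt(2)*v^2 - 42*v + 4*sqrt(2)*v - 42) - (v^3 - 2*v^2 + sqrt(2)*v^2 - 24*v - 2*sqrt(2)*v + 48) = 3*v^2 + 3*sqrt(2)*v^2 - 18*v + 6*sqrt(2)*v - 90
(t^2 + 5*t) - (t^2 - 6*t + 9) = 11*t - 9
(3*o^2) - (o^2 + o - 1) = 2*o^2 - o + 1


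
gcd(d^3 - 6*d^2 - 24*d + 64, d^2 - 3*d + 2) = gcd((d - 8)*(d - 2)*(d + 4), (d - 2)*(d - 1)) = d - 2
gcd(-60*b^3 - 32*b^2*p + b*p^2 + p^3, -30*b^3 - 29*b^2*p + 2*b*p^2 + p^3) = 1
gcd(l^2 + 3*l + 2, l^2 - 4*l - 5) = l + 1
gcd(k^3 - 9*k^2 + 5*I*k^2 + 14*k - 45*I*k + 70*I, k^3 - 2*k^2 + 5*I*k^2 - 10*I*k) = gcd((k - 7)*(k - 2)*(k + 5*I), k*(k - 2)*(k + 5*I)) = k^2 + k*(-2 + 5*I) - 10*I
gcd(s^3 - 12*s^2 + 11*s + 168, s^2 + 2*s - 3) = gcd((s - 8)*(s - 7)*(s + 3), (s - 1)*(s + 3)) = s + 3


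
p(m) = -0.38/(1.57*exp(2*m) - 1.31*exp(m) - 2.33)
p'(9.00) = 0.00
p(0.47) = 0.93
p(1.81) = -0.01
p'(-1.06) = -0.00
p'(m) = -0.38*(-3.14*exp(2*m) + 1.31*exp(m))/(1.57*exp(2*m) - 1.31*exp(m) - 2.33)^2 = (1.1932*exp(m) - 0.4978)*exp(m)/(-1.57*exp(2*m) + 1.31*exp(m) + 2.33)^2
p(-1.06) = 0.15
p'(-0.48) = 0.02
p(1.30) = -0.03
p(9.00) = 0.00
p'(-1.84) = -0.01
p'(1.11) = 0.14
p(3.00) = 0.00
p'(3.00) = 0.00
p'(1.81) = 0.02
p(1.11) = -0.05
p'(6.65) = 0.00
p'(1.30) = 0.07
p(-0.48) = 0.15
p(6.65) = -0.00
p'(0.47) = 13.64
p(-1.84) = 0.15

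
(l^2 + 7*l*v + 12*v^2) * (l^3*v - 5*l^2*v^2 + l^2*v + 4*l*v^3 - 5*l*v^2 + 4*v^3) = l^5*v + 2*l^4*v^2 + l^4*v - 19*l^3*v^3 + 2*l^3*v^2 - 32*l^2*v^4 - 19*l^2*v^3 + 48*l*v^5 - 32*l*v^4 + 48*v^5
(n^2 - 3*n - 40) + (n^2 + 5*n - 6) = 2*n^2 + 2*n - 46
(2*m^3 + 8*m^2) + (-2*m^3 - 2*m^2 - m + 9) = 6*m^2 - m + 9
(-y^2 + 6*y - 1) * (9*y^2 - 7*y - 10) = -9*y^4 + 61*y^3 - 41*y^2 - 53*y + 10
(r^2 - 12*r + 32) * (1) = r^2 - 12*r + 32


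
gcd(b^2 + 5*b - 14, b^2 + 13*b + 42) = b + 7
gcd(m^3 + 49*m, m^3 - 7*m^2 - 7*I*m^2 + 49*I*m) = m^2 - 7*I*m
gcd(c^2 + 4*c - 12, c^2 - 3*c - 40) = 1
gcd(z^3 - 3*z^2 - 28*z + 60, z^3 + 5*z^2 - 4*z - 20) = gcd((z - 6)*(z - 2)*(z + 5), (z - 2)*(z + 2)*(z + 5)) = z^2 + 3*z - 10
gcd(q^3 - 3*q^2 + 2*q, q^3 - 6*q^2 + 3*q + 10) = q - 2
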